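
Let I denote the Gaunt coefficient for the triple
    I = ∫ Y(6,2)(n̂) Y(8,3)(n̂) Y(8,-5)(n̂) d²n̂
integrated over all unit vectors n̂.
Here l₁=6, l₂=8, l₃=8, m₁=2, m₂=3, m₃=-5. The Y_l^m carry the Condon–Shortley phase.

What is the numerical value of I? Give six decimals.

-0.119553

m-sum 0 ✓  L=22 even ✓  2≤8≤14 ✓
Π(2lᵢ+1) = 13×17×17 = 3757
triangle coeff Δ(6,8,8) = 1/13742520792
Σ_t [0,6]: t=0:+1/41803776000 t=1:−1/435456000 t=2:+1/39813120 t=3:−1/18662400 t=4:+1/39813120 t=5:−1/435456000 t=6:+1/41803776000 = -11/1393459200
(3j)²=600/96577 [(6 8 8; 0 0 0)], sign=-1
Σ_t [1,4]: t=1:−1/15676416000 t=2:+1/836075520 t=3:−1/348364800 t=4:+1/1045094400 = -7/8957952000
(3j)²=343/44574 [(6 8 8; 2 3 -5)], sign=+1
⇒ 4πI² = 34300/190969
I = (-1)√(34300/190969/(4π)) = -0.11955306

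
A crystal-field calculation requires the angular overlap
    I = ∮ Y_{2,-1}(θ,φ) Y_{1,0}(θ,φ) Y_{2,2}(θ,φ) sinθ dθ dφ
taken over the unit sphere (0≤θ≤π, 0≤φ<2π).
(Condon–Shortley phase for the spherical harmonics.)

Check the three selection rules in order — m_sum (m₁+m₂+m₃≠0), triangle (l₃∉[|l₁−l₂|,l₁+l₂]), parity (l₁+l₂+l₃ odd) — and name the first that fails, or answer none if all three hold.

m_sum

m₁+m₂+m₃ = -1 + 0 + 2 = 1  ✗
triangle: |2−1|=1 ≤ l₃=2 ≤ 2+1=3
parity: l₁+l₂+l₃ = 5 is odd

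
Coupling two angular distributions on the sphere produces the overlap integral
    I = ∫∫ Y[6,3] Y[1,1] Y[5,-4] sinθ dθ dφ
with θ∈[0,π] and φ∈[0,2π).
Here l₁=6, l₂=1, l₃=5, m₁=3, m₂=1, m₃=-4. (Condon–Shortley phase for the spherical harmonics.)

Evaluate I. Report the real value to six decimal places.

m-sum 0 ✓  L=12 even ✓  5≤5≤7 ✓
Π(2lᵢ+1) = 13×3×11 = 429
triangle coeff Δ(6,1,5) = 1/858
Σ_t [1,1]: t=1:−1/14400 = -1/14400
(3j)²=6/143 [(6 1 5; 0 0 0)], sign=+1
Σ_t [2,2]: t=2:+1/725760 = 1/725760
(3j)²=1/286 [(6 1 5; 3 1 -4)], sign=-1
⇒ 4πI² = 9/143
I = (-1)√(9/143/(4π)) = -0.07076985

-0.070770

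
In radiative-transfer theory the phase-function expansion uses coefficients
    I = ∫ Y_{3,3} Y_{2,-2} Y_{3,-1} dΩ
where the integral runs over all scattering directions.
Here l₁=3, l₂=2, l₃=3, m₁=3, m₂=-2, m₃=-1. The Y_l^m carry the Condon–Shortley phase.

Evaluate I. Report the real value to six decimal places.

Rules hold: Σm=0, L=8 even, 1≤3≤5.
N = 7·5·7 = 245
Δ = 2!·4!·2!/9! = 1/3780
Racah Σ t=0..2: t=0:+1/24 t=1:−1/4 t=2:+1/24 = -1/6
⇒ 3j(3 2 3; 0 0 0)² = 4/105, sgn +1
Racah Σ t=0..0: t=0:+1/96 = 1/96
⇒ 3j(3 2 3; 3 -2 -1)² = 1/42, sgn +1
4πI² = N·(3j₀)²·(3jₘ)² = 2/9
I = +1·√(0.222222/4π) = 0.13298076

0.132981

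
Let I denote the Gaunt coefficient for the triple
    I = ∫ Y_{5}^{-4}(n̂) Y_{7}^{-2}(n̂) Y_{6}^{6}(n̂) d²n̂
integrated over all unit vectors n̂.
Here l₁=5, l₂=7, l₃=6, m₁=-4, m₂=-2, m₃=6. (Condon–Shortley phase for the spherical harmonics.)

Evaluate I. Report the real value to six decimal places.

0.070641

m-sum 0 ✓  L=18 even ✓  2≤6≤12 ✓
Π(2lᵢ+1) = 11×15×13 = 2145
triangle coeff Δ(5,7,6) = 1/174594420
Σ_t [1,5]: t=1:−1/4147200 t=2:+1/207360 t=3:−1/82944 t=4:+1/207360 t=5:−1/4147200 = -1/345600
(3j)²=420/46189 [(5 7 6; 0 0 0)], sign=-1
Σ_t [5,5]: t=5:−1/116121600 = -1/116121600
(3j)²=27/8398 [(5 7 6; -4 -2 6)], sign=-1
⇒ 4πI² = 85050/1356277
I = (+1)√(85050/1356277/(4π)) = 0.07064119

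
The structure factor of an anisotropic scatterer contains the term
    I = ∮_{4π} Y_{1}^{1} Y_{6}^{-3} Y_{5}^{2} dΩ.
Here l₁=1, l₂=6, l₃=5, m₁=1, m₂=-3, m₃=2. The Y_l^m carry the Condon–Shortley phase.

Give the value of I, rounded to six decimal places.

-0.245154

m-sum 0 ✓  L=12 even ✓  5≤5≤7 ✓
Π(2lᵢ+1) = 3×13×11 = 429
triangle coeff Δ(1,6,5) = 1/858
Σ_t [1,1]: t=1:−1/14400 = -1/14400
(3j)²=6/143 [(1 6 5; 0 0 0)], sign=+1
Σ_t [0,0]: t=0:+1/60480 = 1/60480
(3j)²=6/143 [(1 6 5; 1 -3 2)], sign=-1
⇒ 4πI² = 108/143
I = (-1)√(108/143/(4π)) = -0.24515397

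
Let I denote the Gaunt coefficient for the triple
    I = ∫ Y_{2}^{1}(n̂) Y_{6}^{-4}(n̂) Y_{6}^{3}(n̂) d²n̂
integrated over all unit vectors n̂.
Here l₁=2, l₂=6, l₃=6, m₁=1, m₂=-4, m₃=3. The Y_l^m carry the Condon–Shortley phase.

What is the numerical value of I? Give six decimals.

m-sum 0 ✓  L=14 even ✓  4≤6≤8 ✓
Π(2lᵢ+1) = 5×13×13 = 845
triangle coeff Δ(2,6,6) = 1/90090
Σ_t [0,2]: t=0:+1/69120 t=1:−1/14400 t=2:+1/69120 = -7/172800
(3j)²=14/715 [(2 6 6; 0 0 0)], sign=-1
Σ_t [0,1]: t=0:+1/161280 t=1:−1/725760 = 1/207360
(3j)²=7/286 [(2 6 6; 1 -4 3)], sign=-1
⇒ 4πI² = 49/121
I = (+1)√(49/121/(4π)) = 0.17951487

0.179515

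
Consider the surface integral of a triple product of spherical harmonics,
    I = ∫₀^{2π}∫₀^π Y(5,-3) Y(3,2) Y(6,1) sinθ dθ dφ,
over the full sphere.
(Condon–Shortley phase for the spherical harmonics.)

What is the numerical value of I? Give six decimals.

0.166435

Checks pass: Σm=0; 14 even; l₃=6∈[2,8].
(2·5+1)(2·3+1)(2·6+1) = 1001
Δ: 2! 8! 4! / 15! → 1/675675
sum: t=0:+1/8640 t=1:−1/2304 t=2:+1/8640 = -7/34560
3j²(5 3 6; 0 0 0) = Δ·Π!·Σ² = 7/429  (sign -1)
sum: t=1:−1/120960 t=2:+1/17280 = 1/20160
3j²(5 3 6; -3 2 1) = Δ·Π!·Σ² = 64/3003  (sign -1)
combine: 4πI² = 1001·7/429·64/3003 = 448/1287
take √, sign +1: I = 0.16643505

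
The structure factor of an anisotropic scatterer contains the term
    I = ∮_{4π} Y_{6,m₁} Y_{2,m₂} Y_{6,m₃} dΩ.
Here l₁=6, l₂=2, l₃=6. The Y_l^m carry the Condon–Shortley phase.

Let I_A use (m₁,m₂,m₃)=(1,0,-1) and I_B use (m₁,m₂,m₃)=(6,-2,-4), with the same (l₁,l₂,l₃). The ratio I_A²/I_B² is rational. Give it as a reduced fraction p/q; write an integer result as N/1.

169/44

l's match ⇒ only the (l;m) 3-j factors differ between A and B.
A: triangle coeff Δ(6,2,6) = 1/90090; Σ_t [0,2]: t=0:+1/57600 t=1:−1/17280 t=2:+1/120960 = -13/403200; (3j)²=13/770 [(6 2 6; 1 0 -1)], sign=+1
B: triangle coeff Δ(6,2,6) = 1/90090; Σ_t [0,0]: t=0:+1/14515200 = 1/14515200; (3j)²=2/455 [(6 2 6; 6 -2 -4)], sign=+1
I_A²/I_B² = (13/770)/(2/455) = 169/44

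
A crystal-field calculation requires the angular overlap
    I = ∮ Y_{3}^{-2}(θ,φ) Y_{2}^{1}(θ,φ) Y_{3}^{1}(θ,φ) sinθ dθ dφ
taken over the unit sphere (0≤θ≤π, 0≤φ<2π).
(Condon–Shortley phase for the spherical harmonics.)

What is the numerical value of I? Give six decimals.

0.162868

Checks pass: Σm=0; 8 even; l₃=3∈[1,5].
(2·3+1)(2·2+1)(2·3+1) = 245
Δ: 2! 4! 2! / 9! → 1/3780
sum: t=0:+1/24 t=1:−1/4 t=2:+1/24 = -1/6
3j²(3 2 3; 0 0 0) = Δ·Π!·Σ² = 4/105  (sign +1)
sum: t=1:−1/48 t=2:+1/12 = 1/16
3j²(3 2 3; -2 1 1) = Δ·Π!·Σ² = 1/28  (sign +1)
combine: 4πI² = 245·4/105·1/28 = 1/3
take √, sign +1: I = 0.16286750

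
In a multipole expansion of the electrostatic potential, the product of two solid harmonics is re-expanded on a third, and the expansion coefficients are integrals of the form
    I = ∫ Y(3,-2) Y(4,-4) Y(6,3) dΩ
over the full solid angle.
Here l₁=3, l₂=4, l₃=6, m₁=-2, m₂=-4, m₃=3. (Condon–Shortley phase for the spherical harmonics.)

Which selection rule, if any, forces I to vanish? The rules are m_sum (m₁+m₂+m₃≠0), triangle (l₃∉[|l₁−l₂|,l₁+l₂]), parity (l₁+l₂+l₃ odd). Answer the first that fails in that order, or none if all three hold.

Σmᵢ = -3  ✗
l₃∈[|l₁−l₂|,l₁+l₂]=[1,7], have l₃=6
Σlᵢ = 13 ⇒ odd

m_sum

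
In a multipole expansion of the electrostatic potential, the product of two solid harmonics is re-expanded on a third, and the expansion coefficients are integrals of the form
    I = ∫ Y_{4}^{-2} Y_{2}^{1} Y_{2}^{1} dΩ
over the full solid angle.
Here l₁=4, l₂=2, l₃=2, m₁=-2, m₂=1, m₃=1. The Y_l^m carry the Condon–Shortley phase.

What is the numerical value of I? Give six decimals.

0.254875

m-sum 0 ✓  L=8 even ✓  2≤2≤6 ✓
Π(2lᵢ+1) = 9×5×5 = 225
triangle coeff Δ(4,2,2) = 1/630
Σ_t [2,2]: t=2:+1/16 = 1/16
(3j)²=2/35 [(4 2 2; 0 0 0)], sign=+1
Σ_t [3,3]: t=3:−1/36 = -1/36
(3j)²=4/63 [(4 2 2; -2 1 1)], sign=+1
⇒ 4πI² = 40/49
I = (+1)√(40/49/(4π)) = 0.25487487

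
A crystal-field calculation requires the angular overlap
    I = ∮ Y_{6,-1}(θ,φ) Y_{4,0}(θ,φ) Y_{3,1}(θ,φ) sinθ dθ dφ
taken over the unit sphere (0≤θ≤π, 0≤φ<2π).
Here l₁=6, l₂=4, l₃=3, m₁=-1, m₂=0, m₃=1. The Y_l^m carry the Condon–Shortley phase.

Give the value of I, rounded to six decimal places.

0.000000

l₁+l₂+l₃=13 is odd: 3j(l;000)=0 ⇒ I=0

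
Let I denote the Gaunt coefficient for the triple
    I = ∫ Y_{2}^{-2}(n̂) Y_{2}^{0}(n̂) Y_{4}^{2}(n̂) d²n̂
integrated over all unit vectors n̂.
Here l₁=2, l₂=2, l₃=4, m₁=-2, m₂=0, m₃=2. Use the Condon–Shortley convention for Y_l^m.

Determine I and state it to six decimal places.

Checks pass: Σm=0; 8 even; l₃=4∈[0,4].
(2·2+1)(2·2+1)(2·4+1) = 225
Δ: 0! 4! 4! / 9! → 1/630
sum: t=0:+1/16 = 1/16
3j²(2 2 4; 0 0 0) = Δ·Π!·Σ² = 2/35  (sign +1)
sum: t=0:+1/96 = 1/96
3j²(2 2 4; -2 0 2) = Δ·Π!·Σ² = 1/42  (sign +1)
combine: 4πI² = 225·2/35·1/42 = 15/49
take √, sign +1: I = 0.15607835

0.156078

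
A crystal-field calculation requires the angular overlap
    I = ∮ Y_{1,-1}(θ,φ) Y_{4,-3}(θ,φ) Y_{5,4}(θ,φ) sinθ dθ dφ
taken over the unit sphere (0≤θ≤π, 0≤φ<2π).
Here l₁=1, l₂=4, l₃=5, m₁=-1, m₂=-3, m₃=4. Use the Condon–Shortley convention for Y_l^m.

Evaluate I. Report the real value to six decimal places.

Rules hold: Σm=0, L=10 even, 3≤5≤5.
N = 3·9·11 = 297
Δ = 0!·2!·8!/11! = 1/495
Racah Σ t=0..0: t=0:+1/576 = 1/576
⇒ 3j(1 4 5; 0 0 0)² = 5/99, sgn -1
Racah Σ t=0..0: t=0:+1/10080 = 1/10080
⇒ 3j(1 4 5; -1 -3 4)² = 4/55, sgn -1
4πI² = N·(3j₀)²·(3jₘ)² = 12/11
I = +1·√(1.09091/4π) = 0.29463840

0.294638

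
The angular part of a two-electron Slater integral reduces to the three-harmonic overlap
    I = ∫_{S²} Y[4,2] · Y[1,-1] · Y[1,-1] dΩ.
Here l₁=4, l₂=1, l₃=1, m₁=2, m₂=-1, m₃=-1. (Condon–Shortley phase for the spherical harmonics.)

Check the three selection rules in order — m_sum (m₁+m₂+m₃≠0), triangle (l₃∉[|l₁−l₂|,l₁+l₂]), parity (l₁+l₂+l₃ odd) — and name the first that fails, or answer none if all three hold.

triangle

Σmᵢ = 0  ✓
l₃∈[|l₁−l₂|,l₁+l₂]=[3,5], have l₃=1  ✗
Σlᵢ = 6 ⇒ even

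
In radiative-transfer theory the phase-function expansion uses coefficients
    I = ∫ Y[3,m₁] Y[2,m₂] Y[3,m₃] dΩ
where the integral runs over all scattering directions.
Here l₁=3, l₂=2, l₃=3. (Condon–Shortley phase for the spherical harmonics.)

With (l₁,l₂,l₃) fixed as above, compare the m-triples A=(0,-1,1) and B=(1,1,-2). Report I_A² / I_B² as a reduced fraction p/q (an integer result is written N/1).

l's match ⇒ only the (l;m) 3-j factors differ between A and B.
A: triangle coeff Δ(3,2,3) = 1/3780; Σ_t [0,1]: t=0:+1/12 t=1:−1/8 = -1/24; (3j)²=1/210 [(3 2 3; 0 -1 1)], sign=-1
B: triangle coeff Δ(3,2,3) = 1/3780; Σ_t [1,2]: t=1:−1/12 t=2:+1/48 = -1/16; (3j)²=1/28 [(3 2 3; 1 1 -2)], sign=+1
I_A²/I_B² = (1/210)/(1/28) = 2/15

2/15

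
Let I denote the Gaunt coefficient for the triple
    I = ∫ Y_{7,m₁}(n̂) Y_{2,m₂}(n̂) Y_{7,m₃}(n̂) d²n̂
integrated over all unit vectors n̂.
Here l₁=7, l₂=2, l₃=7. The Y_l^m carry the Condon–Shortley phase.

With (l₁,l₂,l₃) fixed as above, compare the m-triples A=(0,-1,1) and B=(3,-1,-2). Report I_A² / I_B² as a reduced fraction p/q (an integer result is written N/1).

28/625

Shared (l₁,l₂,l₃)=(7,2,7): N and (l;000)² cancel in I_A²/I_B².
A: Δ = 2!·12!·2!/17! = 1/185640; Racah Σ t=0..1: t=0:+1/1209600 t=1:−1/1036800 = -1/7257600; ⇒ 3j(7 2 7; 0 -1 1)² = 1/2210, sgn -1
B: Δ = 2!·12!·2!/17! = 1/185640; Racah Σ t=0..1: t=0:+1/1935360 t=1:−1/4354560 = 1/3483648; ⇒ 3j(7 2 7; 3 -1 -2)² = 125/12376, sgn -1
I_A²/I_B² = (1/2210)/(125/12376) = 28/625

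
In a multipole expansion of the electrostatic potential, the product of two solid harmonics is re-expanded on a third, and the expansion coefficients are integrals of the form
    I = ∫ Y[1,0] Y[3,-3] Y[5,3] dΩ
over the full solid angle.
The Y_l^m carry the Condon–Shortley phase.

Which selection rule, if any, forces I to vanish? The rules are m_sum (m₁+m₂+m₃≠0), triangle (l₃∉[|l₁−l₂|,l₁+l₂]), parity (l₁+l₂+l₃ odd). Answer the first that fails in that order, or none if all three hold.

triangle

Σmᵢ = 0  ✓
l₃∈[|l₁−l₂|,l₁+l₂]=[2,4], have l₃=5  ✗
Σlᵢ = 9 ⇒ odd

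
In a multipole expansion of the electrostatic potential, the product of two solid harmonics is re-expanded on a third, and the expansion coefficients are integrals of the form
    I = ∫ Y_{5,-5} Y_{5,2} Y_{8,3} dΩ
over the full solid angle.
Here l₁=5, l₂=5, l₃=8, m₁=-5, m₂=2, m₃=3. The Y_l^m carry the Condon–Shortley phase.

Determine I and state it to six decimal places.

Checks pass: Σm=0; 18 even; l₃=8∈[0,10].
(2·5+1)(2·5+1)(2·8+1) = 2057
Δ: 2! 8! 8! / 19! → 1/37413090
sum: t=0:+1/1036800 t=1:−1/331776 t=2:+1/1036800 = -1/921600
3j²(5 5 8; 0 0 0) = Δ·Π!·Σ² = 490/46189  (sign -1)
sum: t=2:+1/58060800 = 1/58060800
3j²(5 5 8; -5 2 3) = Δ·Π!·Σ² = 35/8398  (sign -1)
combine: 4πI² = 2057·490/46189·35/8398 = 94325/1037153
take √, sign +1: I = 0.08507208

0.085072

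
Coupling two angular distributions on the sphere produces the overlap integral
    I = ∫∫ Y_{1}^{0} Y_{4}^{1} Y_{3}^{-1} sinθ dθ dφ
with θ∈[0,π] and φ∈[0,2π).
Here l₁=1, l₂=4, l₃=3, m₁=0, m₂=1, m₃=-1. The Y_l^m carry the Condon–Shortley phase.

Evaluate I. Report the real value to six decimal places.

Checks pass: Σm=0; 8 even; l₃=3∈[3,5].
(2·1+1)(2·4+1)(2·3+1) = 189
Δ: 2! 0! 6! / 9! → 1/252
sum: t=1:−1/36 = -1/36
3j²(1 4 3; 0 0 0) = Δ·Π!·Σ² = 4/63  (sign +1)
sum: t=1:−1/48 = -1/48
3j²(1 4 3; 0 1 -1) = Δ·Π!·Σ² = 5/84  (sign -1)
combine: 4πI² = 189·4/63·5/84 = 5/7
take √, sign -1: I = -0.23841361

-0.238414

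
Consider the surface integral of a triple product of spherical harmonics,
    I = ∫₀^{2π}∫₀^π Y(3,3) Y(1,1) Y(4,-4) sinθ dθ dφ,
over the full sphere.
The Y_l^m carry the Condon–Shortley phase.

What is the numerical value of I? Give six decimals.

0.325735

Rules hold: Σm=0, L=8 even, 2≤4≤4.
N = 7·3·9 = 189
Δ = 0!·6!·2!/9! = 1/252
Racah Σ t=0..0: t=0:+1/36 = 1/36
⇒ 3j(3 1 4; 0 0 0)² = 4/63, sgn +1
Racah Σ t=0..0: t=0:+1/1440 = 1/1440
⇒ 3j(3 1 4; 3 1 -4)² = 1/9, sgn +1
4πI² = N·(3j₀)²·(3jₘ)² = 4/3
I = +1·√(1.33333/4π) = 0.32573501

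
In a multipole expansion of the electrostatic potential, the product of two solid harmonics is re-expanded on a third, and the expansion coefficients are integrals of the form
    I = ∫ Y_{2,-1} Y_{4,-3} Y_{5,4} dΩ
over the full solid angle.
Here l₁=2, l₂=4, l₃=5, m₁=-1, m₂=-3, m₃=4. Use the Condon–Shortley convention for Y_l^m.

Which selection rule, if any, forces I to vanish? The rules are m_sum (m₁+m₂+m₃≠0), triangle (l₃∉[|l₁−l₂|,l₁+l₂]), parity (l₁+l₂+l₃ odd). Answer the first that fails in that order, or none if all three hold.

Σmᵢ = 0  ✓
l₃∈[|l₁−l₂|,l₁+l₂]=[2,6], have l₃=5  ✓
Σlᵢ = 11 ⇒ odd  ✗

parity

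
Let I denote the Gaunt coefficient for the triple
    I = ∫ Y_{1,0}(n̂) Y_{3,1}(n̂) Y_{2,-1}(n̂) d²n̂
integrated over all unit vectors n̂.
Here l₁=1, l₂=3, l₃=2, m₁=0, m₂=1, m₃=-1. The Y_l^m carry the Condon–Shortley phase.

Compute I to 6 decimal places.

-0.233597

Checks pass: Σm=0; 6 even; l₃=2∈[2,4].
(2·1+1)(2·3+1)(2·2+1) = 105
Δ: 2! 0! 4! / 7! → 1/105
sum: t=1:−1/4 = -1/4
3j²(1 3 2; 0 0 0) = Δ·Π!·Σ² = 3/35  (sign -1)
sum: t=1:−1/6 = -1/6
3j²(1 3 2; 0 1 -1) = Δ·Π!·Σ² = 8/105  (sign +1)
combine: 4πI² = 105·3/35·8/105 = 24/35
take √, sign -1: I = -0.23359668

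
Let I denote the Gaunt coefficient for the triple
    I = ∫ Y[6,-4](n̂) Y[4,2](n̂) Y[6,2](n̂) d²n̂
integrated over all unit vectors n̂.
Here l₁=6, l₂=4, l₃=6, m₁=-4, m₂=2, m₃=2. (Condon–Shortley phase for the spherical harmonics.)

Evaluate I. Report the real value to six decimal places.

m-sum 0 ✓  L=16 even ✓  2≤6≤10 ✓
Π(2lᵢ+1) = 13×9×13 = 1521
triangle coeff Δ(6,4,6) = 1/15315300
Σ_t [0,4]: t=0:+1/829440 t=1:−1/25920 t=2:+1/9216 t=3:−1/25920 t=4:+1/829440 = 7/207360
(3j)²=28/2431 [(6 4 6; 0 0 0)], sign=+1
Σ_t [2,4]: t=2:+1/3870720 t=3:−1/181440 t=4:+1/138240 = 23/11612160
(3j)²=529/204204 [(6 4 6; -4 2 2)], sign=+1
⇒ 4πI² = 1587/34969
I = (+1)√(1587/34969/(4π)) = 0.06009550

0.060095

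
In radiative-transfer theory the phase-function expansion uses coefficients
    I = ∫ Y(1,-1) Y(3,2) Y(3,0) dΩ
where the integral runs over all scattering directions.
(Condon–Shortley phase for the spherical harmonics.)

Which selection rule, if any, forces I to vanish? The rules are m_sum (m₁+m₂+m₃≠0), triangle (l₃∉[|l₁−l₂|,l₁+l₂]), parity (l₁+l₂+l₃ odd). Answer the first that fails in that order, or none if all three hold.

azimuthal sum: -1 + 2 + 0 = 1  ✗
2 ≤ 3 ≤ 4 (triangle on l)
L = 1 + 3 + 3 = 7 (odd)

m_sum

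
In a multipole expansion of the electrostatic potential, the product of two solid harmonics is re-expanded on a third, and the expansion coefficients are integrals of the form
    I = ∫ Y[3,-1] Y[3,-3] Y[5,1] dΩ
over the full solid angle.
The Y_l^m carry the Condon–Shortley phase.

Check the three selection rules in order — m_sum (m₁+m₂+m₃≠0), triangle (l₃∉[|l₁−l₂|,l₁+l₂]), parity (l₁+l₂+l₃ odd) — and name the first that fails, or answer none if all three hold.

m_sum

azimuthal sum: -1 − 3 + 1 = -3  ✗
0 ≤ 5 ≤ 6 (triangle on l)
L = 3 + 3 + 5 = 11 (odd)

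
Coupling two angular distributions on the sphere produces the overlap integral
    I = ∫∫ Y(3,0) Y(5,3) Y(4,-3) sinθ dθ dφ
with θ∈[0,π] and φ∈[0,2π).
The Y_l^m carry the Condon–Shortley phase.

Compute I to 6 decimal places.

m-sum 0 ✓  L=12 even ✓  2≤4≤8 ✓
Π(2lᵢ+1) = 7×11×9 = 693
triangle coeff Δ(3,5,4) = 1/180180
Σ_t [1,3]: t=1:−1/576 t=2:+1/144 t=3:−1/576 = 1/288
(3j)²=20/1001 [(3 5 4; 0 0 0)], sign=+1
Σ_t [2,3]: t=2:+1/2880 t=3:−1/1440 = -1/2880
(3j)²=7/715 [(3 5 4; 0 3 -3)], sign=+1
⇒ 4πI² = 252/1859
I = (+1)√(252/1859/(4π)) = 0.10386175

0.103862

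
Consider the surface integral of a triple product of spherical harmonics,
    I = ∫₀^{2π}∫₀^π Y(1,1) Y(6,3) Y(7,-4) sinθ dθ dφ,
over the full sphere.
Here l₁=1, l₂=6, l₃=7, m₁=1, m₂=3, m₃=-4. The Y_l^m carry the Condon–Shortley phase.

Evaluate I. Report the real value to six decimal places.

0.259489

Checks pass: Σm=0; 14 even; l₃=7∈[5,7].
(2·1+1)(2·6+1)(2·7+1) = 585
Δ: 0! 2! 12! / 15! → 1/1365
sum: t=0:+1/518400 = 1/518400
3j²(1 6 7; 0 0 0) = Δ·Π!·Σ² = 7/195  (sign -1)
sum: t=0:+1/4354560 = 1/4354560
3j²(1 6 7; 1 3 -4) = Δ·Π!·Σ² = 11/273  (sign -1)
combine: 4πI² = 585·7/195·11/273 = 11/13
take √, sign +1: I = 0.25948947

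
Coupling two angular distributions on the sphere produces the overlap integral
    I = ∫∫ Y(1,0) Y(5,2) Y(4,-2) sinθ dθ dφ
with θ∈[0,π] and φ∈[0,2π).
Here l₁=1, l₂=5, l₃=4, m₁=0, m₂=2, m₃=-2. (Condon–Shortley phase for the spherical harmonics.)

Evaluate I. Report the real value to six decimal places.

m-sum 0 ✓  L=10 even ✓  4≤4≤6 ✓
Π(2lᵢ+1) = 3×11×9 = 297
triangle coeff Δ(1,5,4) = 1/495
Σ_t [1,1]: t=1:−1/576 = -1/576
(3j)²=5/99 [(1 5 4; 0 0 0)], sign=-1
Σ_t [1,1]: t=1:−1/1440 = -1/1440
(3j)²=7/165 [(1 5 4; 0 2 -2)], sign=-1
⇒ 4πI² = 7/11
I = (+1)√(7/11/(4π)) = 0.22503380

0.225034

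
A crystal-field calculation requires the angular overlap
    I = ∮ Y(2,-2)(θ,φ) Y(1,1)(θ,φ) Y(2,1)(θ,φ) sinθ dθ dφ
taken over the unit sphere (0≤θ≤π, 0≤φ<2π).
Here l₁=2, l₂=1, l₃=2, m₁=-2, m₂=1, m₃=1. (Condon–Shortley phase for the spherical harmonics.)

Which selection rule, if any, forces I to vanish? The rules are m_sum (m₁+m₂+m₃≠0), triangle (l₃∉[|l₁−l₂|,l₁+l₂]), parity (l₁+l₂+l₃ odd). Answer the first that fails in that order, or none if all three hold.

parity

azimuthal sum: -2 + 1 + 1 = 0  ✓
1 ≤ 2 ≤ 3 (triangle on l)  ✓
L = 2 + 1 + 2 = 5 (odd)  ✗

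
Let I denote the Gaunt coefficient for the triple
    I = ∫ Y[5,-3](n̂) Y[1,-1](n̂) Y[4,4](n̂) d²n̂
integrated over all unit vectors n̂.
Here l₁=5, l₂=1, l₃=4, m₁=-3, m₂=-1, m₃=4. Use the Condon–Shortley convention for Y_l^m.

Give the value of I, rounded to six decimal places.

-0.049106

Checks pass: Σm=0; 10 even; l₃=4∈[4,6].
(2·5+1)(2·1+1)(2·4+1) = 297
Δ: 2! 8! 0! / 11! → 1/495
sum: t=1:−1/576 = -1/576
3j²(5 1 4; 0 0 0) = Δ·Π!·Σ² = 5/99  (sign -1)
sum: t=0:+1/80640 = 1/80640
3j²(5 1 4; -3 -1 4) = Δ·Π!·Σ² = 1/495  (sign +1)
combine: 4πI² = 297·5/99·1/495 = 1/33
take √, sign -1: I = -0.04910640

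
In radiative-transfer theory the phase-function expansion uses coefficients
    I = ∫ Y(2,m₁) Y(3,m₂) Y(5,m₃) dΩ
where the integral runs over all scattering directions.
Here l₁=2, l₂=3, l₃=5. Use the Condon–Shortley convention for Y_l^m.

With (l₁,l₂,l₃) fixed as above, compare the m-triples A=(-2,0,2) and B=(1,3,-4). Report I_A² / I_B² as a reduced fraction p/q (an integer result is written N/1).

5/12

Shared (l₁,l₂,l₃)=(2,3,5): N and (l;000)² cancel in I_A²/I_B².
A: Δ = 0!·4!·6!/11! = 1/2310; Racah Σ t=0..0: t=0:+1/864 = 1/864; ⇒ 3j(2 3 5; -2 0 2)² = 1/66, sgn -1
B: Δ = 0!·4!·6!/11! = 1/2310; Racah Σ t=0..0: t=0:+1/4320 = 1/4320; ⇒ 3j(2 3 5; 1 3 -4)² = 2/55, sgn -1
I_A²/I_B² = (1/66)/(2/55) = 5/12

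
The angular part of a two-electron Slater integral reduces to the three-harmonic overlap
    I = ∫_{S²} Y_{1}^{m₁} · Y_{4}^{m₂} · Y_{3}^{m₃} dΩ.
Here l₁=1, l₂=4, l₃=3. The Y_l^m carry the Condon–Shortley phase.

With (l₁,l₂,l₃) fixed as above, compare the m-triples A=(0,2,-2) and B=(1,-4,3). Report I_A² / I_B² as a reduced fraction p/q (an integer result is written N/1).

3/7

Same 1,4,3: normalisation and zero-m 3j drop out of the ratio.
A: Δ: 2! 0! 6! / 9! → 1/252; sum: t=1:−1/120 = -1/120; 3j²(1 4 3; 0 2 -2) = Δ·Π!·Σ² = 1/21  (sign +1)
B: Δ: 2! 0! 6! / 9! → 1/252; sum: t=0:+1/1440 = 1/1440; 3j²(1 4 3; 1 -4 3) = Δ·Π!·Σ² = 1/9  (sign +1)
I_A²/I_B² = (1/21)/(1/9) = 3/7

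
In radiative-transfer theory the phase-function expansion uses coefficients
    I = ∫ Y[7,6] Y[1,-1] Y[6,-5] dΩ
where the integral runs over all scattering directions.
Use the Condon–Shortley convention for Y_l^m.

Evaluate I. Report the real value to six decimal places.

0.309019

Rules hold: Σm=0, L=14 even, 6≤6≤8.
N = 15·3·13 = 585
Δ = 2!·12!·0!/15! = 1/1365
Racah Σ t=1..1: t=1:−1/518400 = -1/518400
⇒ 3j(7 1 6; 0 0 0)² = 7/195, sgn -1
Racah Σ t=0..0: t=0:+1/79833600 = 1/79833600
⇒ 3j(7 1 6; 6 -1 -5)² = 2/35, sgn -1
4πI² = N·(3j₀)²·(3jₘ)² = 6/5
I = +1·√(1.2/4π) = 0.30901936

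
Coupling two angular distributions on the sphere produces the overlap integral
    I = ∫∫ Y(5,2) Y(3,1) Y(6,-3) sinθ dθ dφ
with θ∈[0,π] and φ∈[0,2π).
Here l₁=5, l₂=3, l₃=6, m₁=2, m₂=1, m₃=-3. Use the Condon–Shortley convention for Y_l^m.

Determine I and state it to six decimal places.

-0.152880

m-sum 0 ✓  L=14 even ✓  2≤6≤8 ✓
Π(2lᵢ+1) = 11×7×13 = 1001
triangle coeff Δ(5,3,6) = 1/675675
Σ_t [0,2]: t=0:+1/8640 t=1:−1/2304 t=2:+1/8640 = -7/34560
(3j)²=7/429 [(5 3 6; 0 0 0)], sign=-1
Σ_t [0,2]: t=0:+1/34560 t=1:−1/8640 t=2:+1/40320 = -1/16128
(3j)²=18/1001 [(5 3 6; 2 1 -3)], sign=+1
⇒ 4πI² = 42/143
I = (-1)√(42/143/(4π)) = -0.15288036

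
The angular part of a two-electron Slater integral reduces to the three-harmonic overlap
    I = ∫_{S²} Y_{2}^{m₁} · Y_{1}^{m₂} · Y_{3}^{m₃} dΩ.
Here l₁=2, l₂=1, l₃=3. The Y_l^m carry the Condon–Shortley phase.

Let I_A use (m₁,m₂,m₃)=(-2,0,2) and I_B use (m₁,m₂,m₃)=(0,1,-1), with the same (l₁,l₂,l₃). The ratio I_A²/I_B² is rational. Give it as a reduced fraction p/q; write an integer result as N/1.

5/6

Same 2,1,3: normalisation and zero-m 3j drop out of the ratio.
A: Δ: 0! 4! 2! / 7! → 1/105; sum: t=0:+1/24 = 1/24; 3j²(2 1 3; -2 0 2) = Δ·Π!·Σ² = 1/21  (sign -1)
B: Δ: 0! 4! 2! / 7! → 1/105; sum: t=0:+1/8 = 1/8; 3j²(2 1 3; 0 1 -1) = Δ·Π!·Σ² = 2/35  (sign +1)
I_A²/I_B² = (1/21)/(2/35) = 5/6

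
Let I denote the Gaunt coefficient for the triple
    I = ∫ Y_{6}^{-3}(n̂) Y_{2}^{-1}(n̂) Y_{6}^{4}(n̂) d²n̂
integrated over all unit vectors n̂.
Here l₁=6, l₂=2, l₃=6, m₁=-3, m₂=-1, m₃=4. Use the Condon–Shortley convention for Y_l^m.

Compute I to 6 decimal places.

Rules hold: Σm=0, L=14 even, 4≤6≤8.
N = 13·5·13 = 845
Δ = 2!·10!·2!/15! = 1/90090
Racah Σ t=0..2: t=0:+1/69120 t=1:−1/14400 t=2:+1/69120 = -7/172800
⇒ 3j(6 2 6; 0 0 0)² = 14/715, sgn -1
Racah Σ t=0..1: t=0:+1/725760 t=1:−1/161280 = -1/207360
⇒ 3j(6 2 6; -3 -1 4)² = 7/286, sgn -1
4πI² = N·(3j₀)²·(3jₘ)² = 49/121
I = +1·√(0.404959/4π) = 0.17951487

0.179515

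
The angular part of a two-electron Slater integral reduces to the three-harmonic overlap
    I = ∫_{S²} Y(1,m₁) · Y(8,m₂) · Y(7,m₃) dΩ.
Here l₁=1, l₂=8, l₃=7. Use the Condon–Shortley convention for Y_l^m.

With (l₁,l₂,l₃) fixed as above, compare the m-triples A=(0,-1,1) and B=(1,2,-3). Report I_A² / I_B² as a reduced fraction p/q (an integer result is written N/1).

Shared (l₁,l₂,l₃)=(1,8,7): N and (l;000)² cancel in I_A²/I_B².
A: Δ = 2!·0!·14!/17! = 1/2040; Racah Σ t=1..1: t=1:−1/29030400 = -1/29030400; ⇒ 3j(1 8 7; 0 -1 1)² = 21/680, sgn -1
B: Δ = 2!·0!·14!/17! = 1/2040; Racah Σ t=0..0: t=0:+1/174182400 = 1/174182400; ⇒ 3j(1 8 7; 1 2 -3)² = 1/136, sgn +1
I_A²/I_B² = (21/680)/(1/136) = 21/5

21/5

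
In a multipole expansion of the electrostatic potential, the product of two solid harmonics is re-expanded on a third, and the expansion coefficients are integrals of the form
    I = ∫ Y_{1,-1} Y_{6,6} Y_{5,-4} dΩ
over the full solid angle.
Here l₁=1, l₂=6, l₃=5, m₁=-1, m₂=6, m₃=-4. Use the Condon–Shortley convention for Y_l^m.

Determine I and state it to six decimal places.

0.000000

-1 + 6 − 4 = 1 ≠ 0: azimuthal integral kills it; I = 0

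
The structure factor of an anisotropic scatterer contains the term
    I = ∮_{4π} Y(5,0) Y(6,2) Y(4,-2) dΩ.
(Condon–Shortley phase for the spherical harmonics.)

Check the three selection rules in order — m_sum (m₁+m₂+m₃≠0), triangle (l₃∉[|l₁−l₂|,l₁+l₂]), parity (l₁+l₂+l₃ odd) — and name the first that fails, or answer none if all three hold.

parity

Σmᵢ = 0  ✓
l₃∈[|l₁−l₂|,l₁+l₂]=[1,11], have l₃=4  ✓
Σlᵢ = 15 ⇒ odd  ✗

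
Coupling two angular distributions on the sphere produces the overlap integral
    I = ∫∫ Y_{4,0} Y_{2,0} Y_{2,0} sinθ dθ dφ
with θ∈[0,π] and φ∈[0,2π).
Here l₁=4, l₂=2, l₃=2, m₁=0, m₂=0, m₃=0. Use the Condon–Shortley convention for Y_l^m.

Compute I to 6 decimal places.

0.241796

Checks pass: Σm=0; 8 even; l₃=2∈[2,6].
(2·4+1)(2·2+1)(2·2+1) = 225
Δ: 4! 4! 0! / 9! → 1/630
sum: t=2:+1/16 = 1/16
3j²(4 2 2; 0 0 0) = Δ·Π!·Σ² = 2/35  (sign +1)
(m-triple is (0,0,0) — same symbol as above.)
combine: 4πI² = 225·2/35·2/35 = 36/49
take √, sign +1: I = 0.24179554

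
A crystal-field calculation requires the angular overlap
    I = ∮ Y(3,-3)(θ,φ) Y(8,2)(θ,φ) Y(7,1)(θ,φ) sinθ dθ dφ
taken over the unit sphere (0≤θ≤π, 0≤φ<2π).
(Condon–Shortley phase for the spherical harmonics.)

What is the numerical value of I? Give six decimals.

Checks pass: Σm=0; 18 even; l₃=7∈[5,11].
(2·3+1)(2·8+1)(2·7+1) = 1785
Δ: 4! 2! 12! / 19! → 1/5290740
sum: t=1:−1/7257600 t=2:+1/2073600 t=3:−1/7257600 = 1/4838400
3j²(3 8 7; 0 0 0) = Δ·Π!·Σ² = 252/20995  (sign -1)
sum: t=4:+1/24883200 = 1/24883200
3j²(3 8 7; -3 2 1) = Δ·Π!·Σ² = 70/4199  (sign +1)
combine: 4πI² = 1785·252/20995·70/4199 = 370440/1037153
take √, sign -1: I = -0.16859030

-0.168590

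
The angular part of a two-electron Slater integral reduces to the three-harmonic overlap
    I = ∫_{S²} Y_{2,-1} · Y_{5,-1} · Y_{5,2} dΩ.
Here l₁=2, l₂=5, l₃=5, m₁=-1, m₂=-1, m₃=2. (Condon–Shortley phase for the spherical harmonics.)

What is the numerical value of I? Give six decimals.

0.104819

Checks pass: Σm=0; 12 even; l₃=5∈[3,7].
(2·2+1)(2·5+1)(2·5+1) = 605
Δ: 2! 2! 8! / 13! → 1/38610
sum: t=0:+1/2880 t=1:−1/576 t=2:+1/2880 = -1/960
3j²(2 5 5; 0 0 0) = Δ·Π!·Σ² = 10/429  (sign +1)
sum: t=1:−1/1440 t=2:+1/2880 = -1/2880
3j²(2 5 5; -1 -1 2) = Δ·Π!·Σ² = 7/715  (sign +1)
combine: 4πI² = 605·10/429·7/715 = 70/507
take √, sign +1: I = 0.10481902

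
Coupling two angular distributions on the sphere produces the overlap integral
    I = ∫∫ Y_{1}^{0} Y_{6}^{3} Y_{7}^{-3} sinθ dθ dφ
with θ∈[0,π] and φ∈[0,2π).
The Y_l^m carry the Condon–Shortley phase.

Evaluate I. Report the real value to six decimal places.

m-sum 0 ✓  L=14 even ✓  5≤7≤7 ✓
Π(2lᵢ+1) = 3×13×15 = 585
triangle coeff Δ(1,6,7) = 1/1365
Σ_t [0,0]: t=0:+1/518400 = 1/518400
(3j)²=7/195 [(1 6 7; 0 0 0)], sign=-1
Σ_t [0,0]: t=0:+1/2177280 = 1/2177280
(3j)²=8/273 [(1 6 7; 0 3 -3)], sign=+1
⇒ 4πI² = 8/13
I = (-1)√(8/13/(4π)) = -0.22129336

-0.221293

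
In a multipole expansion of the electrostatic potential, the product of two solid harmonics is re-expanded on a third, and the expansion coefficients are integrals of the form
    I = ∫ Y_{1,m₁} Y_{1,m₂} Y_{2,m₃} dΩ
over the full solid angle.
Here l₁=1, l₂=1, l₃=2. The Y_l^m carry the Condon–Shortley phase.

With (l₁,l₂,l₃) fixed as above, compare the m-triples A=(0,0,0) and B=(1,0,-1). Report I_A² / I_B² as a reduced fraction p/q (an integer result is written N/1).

Same 1,1,2: normalisation and zero-m 3j drop out of the ratio.
A: Δ: 0! 2! 2! / 5! → 1/30; sum: t=0:+1/1 = 1/1; 3j²(1 1 2; 0 0 0) = Δ·Π!·Σ² = 2/15  (sign +1)
B: Δ: 0! 2! 2! / 5! → 1/30; sum: t=0:+1/2 = 1/2; 3j²(1 1 2; 1 0 -1) = Δ·Π!·Σ² = 1/10  (sign -1)
I_A²/I_B² = (2/15)/(1/10) = 4/3

4/3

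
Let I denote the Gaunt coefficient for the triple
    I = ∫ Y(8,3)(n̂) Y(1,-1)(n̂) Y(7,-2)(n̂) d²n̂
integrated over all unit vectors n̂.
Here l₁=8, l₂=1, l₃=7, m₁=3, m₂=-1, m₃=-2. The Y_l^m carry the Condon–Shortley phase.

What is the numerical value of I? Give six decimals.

Rules hold: Σm=0, L=16 even, 7≤7≤9.
N = 17·3·15 = 765
Δ = 2!·14!·0!/17! = 1/2040
Racah Σ t=1..1: t=1:−1/25401600 = -1/25401600
⇒ 3j(8 1 7; 0 0 0)² = 8/255, sgn +1
Racah Σ t=0..0: t=0:+1/87091200 = 1/87091200
⇒ 3j(8 1 7; 3 -1 -2)² = 11/408, sgn -1
4πI² = N·(3j₀)²·(3jₘ)² = 11/17
I = -1·√(0.647059/4π) = -0.22691696

-0.226917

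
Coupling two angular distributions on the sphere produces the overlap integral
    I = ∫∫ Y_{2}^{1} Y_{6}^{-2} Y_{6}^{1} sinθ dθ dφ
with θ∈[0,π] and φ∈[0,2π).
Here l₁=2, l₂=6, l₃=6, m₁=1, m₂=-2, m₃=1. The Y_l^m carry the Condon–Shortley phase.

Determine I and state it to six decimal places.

m-sum 0 ✓  L=14 even ✓  4≤6≤8 ✓
Π(2lᵢ+1) = 5×13×13 = 845
triangle coeff Δ(2,6,6) = 1/90090
Σ_t [0,2]: t=0:+1/69120 t=1:−1/14400 t=2:+1/69120 = -7/172800
(3j)²=14/715 [(2 6 6; 0 0 0)], sign=-1
Σ_t [0,1]: t=0:+1/34560 t=1:−1/60480 = 1/80640
(3j)²=6/1001 [(2 6 6; 1 -2 1)], sign=-1
⇒ 4πI² = 12/121
I = (+1)√(12/121/(4π)) = 0.08883682

0.088837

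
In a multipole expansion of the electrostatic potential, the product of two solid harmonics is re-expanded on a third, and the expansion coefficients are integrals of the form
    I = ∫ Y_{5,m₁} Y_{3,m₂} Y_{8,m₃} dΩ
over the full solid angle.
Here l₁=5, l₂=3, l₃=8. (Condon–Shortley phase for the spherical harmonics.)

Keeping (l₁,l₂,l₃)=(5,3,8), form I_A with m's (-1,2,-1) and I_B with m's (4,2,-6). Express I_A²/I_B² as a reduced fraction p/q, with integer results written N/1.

63/286

Shared (l₁,l₂,l₃)=(5,3,8): N and (l;000)² cancel in I_A²/I_B².
A: Δ = 0!·10!·6!/17! = 1/136136; Racah Σ t=0..0: t=0:+1/2073600 = 1/2073600; ⇒ 3j(5 3 8; -1 2 -1)² = 63/9724, sgn -1
B: Δ = 0!·10!·6!/17! = 1/136136; Racah Σ t=0..0: t=0:+1/43545600 = 1/43545600; ⇒ 3j(5 3 8; 4 2 -6)² = 1/34, sgn +1
I_A²/I_B² = (63/9724)/(1/34) = 63/286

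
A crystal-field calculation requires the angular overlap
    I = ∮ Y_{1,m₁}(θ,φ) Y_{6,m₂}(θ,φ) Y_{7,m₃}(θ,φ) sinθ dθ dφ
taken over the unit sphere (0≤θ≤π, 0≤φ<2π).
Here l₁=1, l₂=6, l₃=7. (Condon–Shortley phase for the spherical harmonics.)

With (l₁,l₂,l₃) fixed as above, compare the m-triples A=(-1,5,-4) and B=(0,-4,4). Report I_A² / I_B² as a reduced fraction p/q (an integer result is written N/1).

1/11

Same 1,6,7: normalisation and zero-m 3j drop out of the ratio.
A: Δ: 0! 2! 12! / 15! → 1/1365; sum: t=0:+1/79833600 = 1/79833600; 3j²(1 6 7; -1 5 -4) = Δ·Π!·Σ² = 1/455  (sign -1)
B: Δ: 0! 2! 12! / 15! → 1/1365; sum: t=0:+1/7257600 = 1/7257600; 3j²(1 6 7; 0 -4 4) = Δ·Π!·Σ² = 11/455  (sign -1)
I_A²/I_B² = (1/455)/(11/455) = 1/11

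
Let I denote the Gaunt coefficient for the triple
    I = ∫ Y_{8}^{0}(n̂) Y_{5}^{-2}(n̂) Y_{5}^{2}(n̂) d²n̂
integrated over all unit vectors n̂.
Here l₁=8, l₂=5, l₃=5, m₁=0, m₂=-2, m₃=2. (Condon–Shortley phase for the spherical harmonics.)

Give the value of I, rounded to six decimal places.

m-sum 0 ✓  L=18 even ✓  3≤5≤13 ✓
Π(2lᵢ+1) = 17×11×11 = 2057
triangle coeff Δ(8,5,5) = 1/37413090
Σ_t [3,5]: t=3:−1/1036800 t=4:+1/331776 t=5:−1/1036800 = 1/921600
(3j)²=490/46189 [(8 5 5; 0 0 0)], sign=-1
Σ_t [1,3]: t=1:−1/50803200 t=2:+1/2073600 t=3:−1/1036800 = -17/33868800
(3j)²=136/13585 [(8 5 5; 0 -2 2)], sign=+1
⇒ 4πI² = 13328/61009
I = (-1)√(13328/61009/(4π)) = -0.13185014

-0.131850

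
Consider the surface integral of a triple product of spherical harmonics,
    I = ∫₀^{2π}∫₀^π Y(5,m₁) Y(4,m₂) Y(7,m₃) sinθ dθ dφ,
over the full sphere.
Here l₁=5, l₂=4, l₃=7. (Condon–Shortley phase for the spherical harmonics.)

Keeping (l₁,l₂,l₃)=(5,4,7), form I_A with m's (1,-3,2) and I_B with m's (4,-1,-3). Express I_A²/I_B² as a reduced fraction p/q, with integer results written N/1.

11858/12675

l's match ⇒ only the (l;m) 3-j factors differ between A and B.
A: triangle coeff Δ(5,4,7) = 1/6126120; Σ_t [0,1]: t=0:+1/138240 t=1:−1/518400 = 11/2073600; (3j)²=77/4420 [(5 4 7; 1 -3 2)], sign=-1
B: triangle coeff Δ(5,4,7) = 1/6126120; Σ_t [0,1]: t=0:+1/362880 t=1:−1/1935360 = 13/5806080; (3j)²=195/10472 [(5 4 7; 4 -1 -3)], sign=+1
I_A²/I_B² = (77/4420)/(195/10472) = 11858/12675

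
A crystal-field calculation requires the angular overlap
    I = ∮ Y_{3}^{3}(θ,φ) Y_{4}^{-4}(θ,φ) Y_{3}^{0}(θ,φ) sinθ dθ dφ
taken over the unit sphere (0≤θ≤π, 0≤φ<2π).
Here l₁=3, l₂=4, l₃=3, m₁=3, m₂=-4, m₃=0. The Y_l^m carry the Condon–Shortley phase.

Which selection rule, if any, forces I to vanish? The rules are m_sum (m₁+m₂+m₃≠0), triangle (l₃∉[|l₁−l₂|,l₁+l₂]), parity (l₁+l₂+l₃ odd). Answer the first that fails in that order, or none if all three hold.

m_sum

Σmᵢ = -1  ✗
l₃∈[|l₁−l₂|,l₁+l₂]=[1,7], have l₃=3
Σlᵢ = 10 ⇒ even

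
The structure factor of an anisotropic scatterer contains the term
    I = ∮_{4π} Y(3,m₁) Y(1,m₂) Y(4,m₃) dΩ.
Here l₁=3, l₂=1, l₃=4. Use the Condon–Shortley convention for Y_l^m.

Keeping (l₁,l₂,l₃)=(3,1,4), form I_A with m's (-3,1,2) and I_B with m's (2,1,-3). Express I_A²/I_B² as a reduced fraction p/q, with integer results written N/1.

1/21

Same 3,1,4: normalisation and zero-m 3j drop out of the ratio.
A: Δ: 0! 6! 2! / 9! → 1/252; sum: t=0:+1/1440 = 1/1440; 3j²(3 1 4; -3 1 2) = Δ·Π!·Σ² = 1/252  (sign +1)
B: Δ: 0! 6! 2! / 9! → 1/252; sum: t=0:+1/240 = 1/240; 3j²(3 1 4; 2 1 -3) = Δ·Π!·Σ² = 1/12  (sign -1)
I_A²/I_B² = (1/252)/(1/12) = 1/21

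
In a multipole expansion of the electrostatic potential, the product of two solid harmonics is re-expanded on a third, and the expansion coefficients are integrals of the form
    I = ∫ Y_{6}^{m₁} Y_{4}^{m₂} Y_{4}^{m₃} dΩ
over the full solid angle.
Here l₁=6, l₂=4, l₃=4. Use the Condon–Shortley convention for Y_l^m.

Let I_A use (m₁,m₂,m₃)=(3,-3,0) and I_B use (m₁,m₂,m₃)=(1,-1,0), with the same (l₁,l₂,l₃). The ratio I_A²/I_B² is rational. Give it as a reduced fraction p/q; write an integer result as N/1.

10/7

Same 6,4,4: normalisation and zero-m 3j drop out of the ratio.
A: Δ: 6! 6! 2! / 15! → 1/1261260; sum: t=0:+1/25920 t=1:−1/11520 = -1/20736; 3j²(6 4 4; 3 -3 0) = Δ·Π!·Σ² = 5/429  (sign -1)
B: Δ: 6! 6! 2! / 15! → 1/1261260; sum: t=1:−1/11520 t=2:+1/1728 t=3:−1/3456 = 7/34560; 3j²(6 4 4; 1 -1 0) = Δ·Π!·Σ² = 7/858  (sign +1)
I_A²/I_B² = (5/429)/(7/858) = 10/7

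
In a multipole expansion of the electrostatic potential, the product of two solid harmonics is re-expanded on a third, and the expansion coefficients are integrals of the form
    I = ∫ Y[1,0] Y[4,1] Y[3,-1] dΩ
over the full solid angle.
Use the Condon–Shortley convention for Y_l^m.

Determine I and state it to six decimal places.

m-sum 0 ✓  L=8 even ✓  3≤3≤5 ✓
Π(2lᵢ+1) = 3×9×7 = 189
triangle coeff Δ(1,4,3) = 1/252
Σ_t [1,1]: t=1:−1/36 = -1/36
(3j)²=4/63 [(1 4 3; 0 0 0)], sign=+1
Σ_t [1,1]: t=1:−1/48 = -1/48
(3j)²=5/84 [(1 4 3; 0 1 -1)], sign=-1
⇒ 4πI² = 5/7
I = (-1)√(5/7/(4π)) = -0.23841361

-0.238414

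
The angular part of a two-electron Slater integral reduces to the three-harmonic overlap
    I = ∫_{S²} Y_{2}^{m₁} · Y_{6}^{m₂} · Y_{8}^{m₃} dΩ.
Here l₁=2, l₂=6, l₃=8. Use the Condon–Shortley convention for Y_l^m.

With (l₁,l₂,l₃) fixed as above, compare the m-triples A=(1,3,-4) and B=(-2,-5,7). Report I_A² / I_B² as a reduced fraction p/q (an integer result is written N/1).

176/273

Same 2,6,8: normalisation and zero-m 3j drop out of the ratio.
A: Δ: 0! 4! 12! / 17! → 1/30940; sum: t=0:+1/13063680 = 1/13063680; 3j²(2 6 8; 1 3 -4) = Δ·Π!·Σ² = 44/1547  (sign +1)
B: Δ: 0! 4! 12! / 17! → 1/30940; sum: t=0:+1/958003200 = 1/958003200; 3j²(2 6 8; -2 -5 7) = Δ·Π!·Σ² = 3/68  (sign -1)
I_A²/I_B² = (44/1547)/(3/68) = 176/273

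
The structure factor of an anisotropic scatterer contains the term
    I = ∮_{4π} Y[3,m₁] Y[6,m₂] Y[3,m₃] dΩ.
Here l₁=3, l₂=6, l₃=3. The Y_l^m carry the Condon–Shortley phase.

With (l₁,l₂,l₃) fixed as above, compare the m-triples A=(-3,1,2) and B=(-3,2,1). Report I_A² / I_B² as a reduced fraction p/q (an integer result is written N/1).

l's match ⇒ only the (l;m) 3-j factors differ between A and B.
A: triangle coeff Δ(3,6,3) = 1/12012; Σ_t [6,6]: t=6:+1/86400 = 1/86400; (3j)²=1/1716 [(3 6 3; -3 1 2)], sign=-1
B: triangle coeff Δ(3,6,3) = 1/12012; Σ_t [6,6]: t=6:+1/34560 = 1/34560; (3j)²=1/429 [(3 6 3; -3 2 1)], sign=+1
I_A²/I_B² = (1/1716)/(1/429) = 1/4

1/4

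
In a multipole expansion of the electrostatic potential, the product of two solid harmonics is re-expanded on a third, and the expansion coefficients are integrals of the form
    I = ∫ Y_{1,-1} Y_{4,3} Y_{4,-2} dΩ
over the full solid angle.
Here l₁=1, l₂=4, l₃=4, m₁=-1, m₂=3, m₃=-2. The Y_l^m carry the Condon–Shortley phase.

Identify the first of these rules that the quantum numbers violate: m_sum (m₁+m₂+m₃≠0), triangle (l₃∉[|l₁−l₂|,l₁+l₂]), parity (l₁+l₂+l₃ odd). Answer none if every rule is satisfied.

m₁+m₂+m₃ = -1 + 3 − 2 = 0  ✓
triangle: |1−4|=3 ≤ l₃=4 ≤ 1+4=5  ✓
parity: l₁+l₂+l₃ = 9 is odd  ✗

parity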